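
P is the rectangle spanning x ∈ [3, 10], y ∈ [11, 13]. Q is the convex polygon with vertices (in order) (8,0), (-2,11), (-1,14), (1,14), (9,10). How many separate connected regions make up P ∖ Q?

1

P ∖ Q is a single connected region.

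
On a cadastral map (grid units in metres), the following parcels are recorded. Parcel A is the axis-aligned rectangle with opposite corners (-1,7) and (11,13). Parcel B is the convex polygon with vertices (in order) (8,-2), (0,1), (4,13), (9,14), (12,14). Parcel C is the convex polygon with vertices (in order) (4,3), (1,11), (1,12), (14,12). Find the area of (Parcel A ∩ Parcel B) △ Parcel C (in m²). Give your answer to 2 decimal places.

|Parcel A ∩ Parcel B| = 46.875.
|(Parcel A ∩ Parcel B) ∩ Parcel C| = 37.6389.
|(Parcel A ∩ Parcel B) △ Parcel C| = 46.875 + 60 − 75.2779 = 31.60.

31.60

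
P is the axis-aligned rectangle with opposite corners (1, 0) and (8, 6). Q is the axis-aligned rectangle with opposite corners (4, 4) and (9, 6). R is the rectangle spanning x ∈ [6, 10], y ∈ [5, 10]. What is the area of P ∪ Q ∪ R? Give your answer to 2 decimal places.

61.00

By inclusion–exclusion:
Individual areas: |P| = 42, |Q| = 10, |R| = 20.
|P∩Q|: x∈[4,8], y∈[4,6] → 4·2 = 8.
|P∩R|: x∈[6,8], y∈[5,6] → 2·1 = 2.
|Q∩R|: x∈[6,9], y∈[5,6] → 3·1 = 3.
|P∩Q∩R| = 2.
|P ∪ Q ∪ R| = 72 − 13 + 2 = 61.00.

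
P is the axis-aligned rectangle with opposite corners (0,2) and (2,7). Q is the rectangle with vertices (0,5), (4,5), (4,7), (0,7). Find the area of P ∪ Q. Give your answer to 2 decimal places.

By inclusion–exclusion:
Individual areas: |P| = 10, |Q| = 8.
|P∩Q|: x∈[0,2], y∈[5,7] → 2·2 = 4.
|P ∪ Q| = 18 − 4 = 14.00.

14.00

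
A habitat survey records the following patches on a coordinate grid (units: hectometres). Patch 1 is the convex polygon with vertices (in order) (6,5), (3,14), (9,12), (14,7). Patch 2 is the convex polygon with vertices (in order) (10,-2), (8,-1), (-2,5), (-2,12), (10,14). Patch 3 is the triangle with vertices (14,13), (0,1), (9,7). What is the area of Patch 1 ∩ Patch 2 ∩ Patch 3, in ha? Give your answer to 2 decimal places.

The intersection is the polygon with vertices (10,8.2), (9,7), (6,5), (5.704,5.889), (10,9.571).
By the shoelace formula its area is 6.00.

6.00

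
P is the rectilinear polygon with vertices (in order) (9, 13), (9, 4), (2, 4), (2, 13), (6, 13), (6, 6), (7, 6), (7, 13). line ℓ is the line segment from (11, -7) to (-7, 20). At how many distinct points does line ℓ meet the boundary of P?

The segment meets the boundary at (2,6.5), (3.667,4).

2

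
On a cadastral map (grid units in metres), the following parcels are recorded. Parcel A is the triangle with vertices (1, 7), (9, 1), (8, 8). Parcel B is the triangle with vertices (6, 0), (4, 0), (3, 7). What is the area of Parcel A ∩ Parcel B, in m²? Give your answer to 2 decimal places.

0.53

The intersection is the polygon with vertices (3.24,5.32), (3,7), (3.947,4.79).
By the shoelace formula its area is 0.53.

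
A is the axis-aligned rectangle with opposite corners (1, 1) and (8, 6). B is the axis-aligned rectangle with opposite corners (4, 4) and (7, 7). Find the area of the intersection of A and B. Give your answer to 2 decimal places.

|A∩B|: x∈[4,7], y∈[4,6] → 3·2 = 6.

6.00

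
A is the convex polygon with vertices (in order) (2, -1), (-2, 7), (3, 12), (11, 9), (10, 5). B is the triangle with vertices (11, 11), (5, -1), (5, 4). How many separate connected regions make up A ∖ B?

2

A ∖ B splits into 2 disjoint pieces (area 75.4223, area 8.5579).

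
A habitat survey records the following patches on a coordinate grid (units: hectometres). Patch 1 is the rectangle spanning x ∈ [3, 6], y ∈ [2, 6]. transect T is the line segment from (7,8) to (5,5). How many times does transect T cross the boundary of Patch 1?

1

The segment meets the boundary at (5.667,6).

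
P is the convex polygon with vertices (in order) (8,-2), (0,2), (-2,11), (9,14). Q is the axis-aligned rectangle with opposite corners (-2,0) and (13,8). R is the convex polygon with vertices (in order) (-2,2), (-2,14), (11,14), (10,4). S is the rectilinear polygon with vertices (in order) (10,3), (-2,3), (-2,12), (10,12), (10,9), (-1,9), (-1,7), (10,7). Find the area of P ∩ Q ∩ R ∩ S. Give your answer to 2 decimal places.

35.07

The intersection is the polygon with vertices (-1,8), (-1,7), (8.562,7), (8.358,3.726), (4,3), (-0.222,3), (-1.333,8).
By the shoelace formula its area is 35.07.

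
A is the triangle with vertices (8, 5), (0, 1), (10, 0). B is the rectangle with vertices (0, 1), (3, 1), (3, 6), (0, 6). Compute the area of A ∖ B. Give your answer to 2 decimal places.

|A| = 24, |A∩B| = 2.25.
|A ∖ B| = |A| − |A∩B| = 24 − 2.25 = 21.75.

21.75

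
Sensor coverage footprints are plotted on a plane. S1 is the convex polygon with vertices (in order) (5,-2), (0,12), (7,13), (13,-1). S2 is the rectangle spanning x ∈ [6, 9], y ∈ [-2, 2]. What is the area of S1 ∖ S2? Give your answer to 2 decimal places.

99.44

|S1| = 110.5, |S1∩S2| = 11.0625.
|S1 ∖ S2| = |S1| − |S1∩S2| = 110.5 − 11.0625 = 99.44.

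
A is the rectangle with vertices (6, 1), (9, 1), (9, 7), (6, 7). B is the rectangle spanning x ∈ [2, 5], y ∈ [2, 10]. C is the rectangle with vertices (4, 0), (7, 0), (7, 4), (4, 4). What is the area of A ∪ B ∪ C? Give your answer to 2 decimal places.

49.00

By inclusion–exclusion:
Individual areas: |A| = 18, |B| = 24, |C| = 12.
|A∩B| = 0 (no overlap).
|A∩C|: x∈[6,7], y∈[1,4] → 1·3 = 3.
|B∩C|: x∈[4,5], y∈[2,4] → 1·2 = 2.
|A∩B∩C| = 0.
|A ∪ B ∪ C| = 54 − 5 + 0 = 49.00.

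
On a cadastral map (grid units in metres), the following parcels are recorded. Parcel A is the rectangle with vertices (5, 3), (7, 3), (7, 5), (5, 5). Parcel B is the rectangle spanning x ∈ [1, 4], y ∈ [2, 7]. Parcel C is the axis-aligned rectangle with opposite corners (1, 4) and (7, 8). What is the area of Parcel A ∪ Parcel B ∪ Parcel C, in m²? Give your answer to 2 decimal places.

32.00

By inclusion–exclusion:
Individual areas: |Parcel A| = 4, |Parcel B| = 15, |Parcel C| = 24.
|Parcel A∩Parcel B| = 0 (no overlap).
|Parcel A∩Parcel C|: x∈[5,7], y∈[4,5] → 2·1 = 2.
|Parcel B∩Parcel C|: x∈[1,4], y∈[4,7] → 3·3 = 9.
|Parcel A∩Parcel B∩Parcel C| = 0.
|Parcel A ∪ Parcel B ∪ Parcel C| = 43 − 11 + 0 = 32.00.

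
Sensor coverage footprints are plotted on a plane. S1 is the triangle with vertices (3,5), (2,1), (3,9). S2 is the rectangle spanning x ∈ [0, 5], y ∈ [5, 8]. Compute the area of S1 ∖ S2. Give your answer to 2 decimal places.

1.06

|S1| = 2, |S1∩S2| = 0.9375.
|S1 ∖ S2| = |S1| − |S1∩S2| = 2 − 0.9375 = 1.06.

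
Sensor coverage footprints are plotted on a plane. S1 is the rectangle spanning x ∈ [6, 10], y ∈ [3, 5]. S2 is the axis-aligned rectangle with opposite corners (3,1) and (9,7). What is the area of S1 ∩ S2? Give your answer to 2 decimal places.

|S1∩S2|: x∈[6,9], y∈[3,5] → 3·2 = 6.

6.00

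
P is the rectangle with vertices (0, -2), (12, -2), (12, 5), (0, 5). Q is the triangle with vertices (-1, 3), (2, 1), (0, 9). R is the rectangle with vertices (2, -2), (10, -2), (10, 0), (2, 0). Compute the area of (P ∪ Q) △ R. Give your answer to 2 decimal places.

73.33

|P ∪ Q| = 89.3333.
|(P ∪ Q) ∩ R| = 16.
|(P ∪ Q) △ R| = 89.3333 + 16 − 32 = 73.33.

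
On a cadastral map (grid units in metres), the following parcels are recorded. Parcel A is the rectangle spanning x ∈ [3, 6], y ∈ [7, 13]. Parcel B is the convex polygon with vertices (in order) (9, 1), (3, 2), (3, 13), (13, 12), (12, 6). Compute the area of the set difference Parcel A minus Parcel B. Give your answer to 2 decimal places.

0.45

|Parcel A| = 18, |Parcel A∩Parcel B| = 17.55.
|Parcel A ∖ Parcel B| = |Parcel A| − |Parcel A∩Parcel B| = 18 − 17.55 = 0.45.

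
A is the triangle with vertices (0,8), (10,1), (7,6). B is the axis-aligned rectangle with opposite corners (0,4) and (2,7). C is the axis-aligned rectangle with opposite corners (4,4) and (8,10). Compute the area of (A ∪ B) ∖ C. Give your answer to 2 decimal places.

12.96

|A ∪ B| = 20.3857.
|(A ∪ B) ∩ C| = 7.4238.
|(A ∪ B) ∖ C| = 20.3857 − 7.4238 = 12.96.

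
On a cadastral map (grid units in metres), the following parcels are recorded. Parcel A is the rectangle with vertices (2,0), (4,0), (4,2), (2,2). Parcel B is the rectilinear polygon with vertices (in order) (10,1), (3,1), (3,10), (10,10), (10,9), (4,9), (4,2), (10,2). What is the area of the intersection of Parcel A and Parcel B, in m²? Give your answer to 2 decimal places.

1.00

The intersection is the polygon with vertices (4,1), (3,1), (3,2), (4,2).
By the shoelace formula its area is 1.00.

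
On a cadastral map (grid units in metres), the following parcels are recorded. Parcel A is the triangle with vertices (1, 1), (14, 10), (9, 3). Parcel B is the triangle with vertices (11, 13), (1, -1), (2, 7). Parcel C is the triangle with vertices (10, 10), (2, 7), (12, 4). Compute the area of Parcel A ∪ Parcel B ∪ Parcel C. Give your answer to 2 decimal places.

By inclusion–exclusion:
Individual areas: |Parcel A| = 23, |Parcel B| = 33, |Parcel C| = 27.
|Parcel A∩Parcel B| = 1.0713.
|Parcel A∩Parcel C| = 6.0007.
|Parcel B∩Parcel C| = 8.437.
|Parcel A∩Parcel B∩Parcel C| = 0.
|Parcel A ∪ Parcel B ∪ Parcel C| = 83 − 15.5091 + 0 = 67.49.

67.49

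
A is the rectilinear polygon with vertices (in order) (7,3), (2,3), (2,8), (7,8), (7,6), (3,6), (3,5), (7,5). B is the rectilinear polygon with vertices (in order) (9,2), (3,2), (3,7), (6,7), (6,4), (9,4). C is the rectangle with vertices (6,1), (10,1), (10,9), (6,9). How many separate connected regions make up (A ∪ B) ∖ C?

(A ∪ B) ∖ C is a single connected region.

1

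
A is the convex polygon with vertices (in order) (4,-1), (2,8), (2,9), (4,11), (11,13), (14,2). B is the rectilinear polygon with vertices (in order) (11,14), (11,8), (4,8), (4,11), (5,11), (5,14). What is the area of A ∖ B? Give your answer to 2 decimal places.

86.64

|A| = 114.5, |A∩B| = 27.8571.
|A ∖ B| = |A| − |A∩B| = 114.5 − 27.8571 = 86.64.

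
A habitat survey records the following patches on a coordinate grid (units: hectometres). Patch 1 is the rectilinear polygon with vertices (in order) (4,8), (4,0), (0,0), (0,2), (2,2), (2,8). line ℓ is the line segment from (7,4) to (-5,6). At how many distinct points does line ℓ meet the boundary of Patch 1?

2

The segment meets the boundary at (2,4.833), (4,4.5).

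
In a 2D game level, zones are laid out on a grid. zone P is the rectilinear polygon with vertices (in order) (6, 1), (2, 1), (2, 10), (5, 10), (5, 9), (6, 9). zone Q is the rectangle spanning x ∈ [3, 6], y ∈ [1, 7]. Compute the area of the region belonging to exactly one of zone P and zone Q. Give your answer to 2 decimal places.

17.00

|zone P| = 35, |zone Q| = 18, |zone P∩zone Q| = 18.
|zone P △ zone Q| = |zone P| + |zone Q| − 2·|zone P∩zone Q| = 35 + 18 − 36 = 17.00.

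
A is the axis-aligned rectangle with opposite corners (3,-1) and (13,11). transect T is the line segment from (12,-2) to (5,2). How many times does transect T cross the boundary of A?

1

The segment meets the boundary at (10.25,-1).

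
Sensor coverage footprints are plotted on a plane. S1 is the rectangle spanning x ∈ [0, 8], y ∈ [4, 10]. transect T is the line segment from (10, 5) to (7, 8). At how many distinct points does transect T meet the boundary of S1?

The segment meets the boundary at (8,7).

1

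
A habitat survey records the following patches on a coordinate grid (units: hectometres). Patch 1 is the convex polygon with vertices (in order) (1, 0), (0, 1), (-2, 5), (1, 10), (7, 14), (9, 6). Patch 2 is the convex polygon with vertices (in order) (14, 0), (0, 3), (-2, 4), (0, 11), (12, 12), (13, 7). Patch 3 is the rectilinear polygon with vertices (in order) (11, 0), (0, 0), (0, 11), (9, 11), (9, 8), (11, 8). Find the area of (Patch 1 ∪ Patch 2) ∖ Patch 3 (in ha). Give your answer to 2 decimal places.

|Patch 1 ∪ Patch 2| = 151.6529.
|(Patch 1 ∪ Patch 2) ∩ Patch 3| = 101.381.
|(Patch 1 ∪ Patch 2) ∖ Patch 3| = 151.6529 − 101.381 = 50.27.

50.27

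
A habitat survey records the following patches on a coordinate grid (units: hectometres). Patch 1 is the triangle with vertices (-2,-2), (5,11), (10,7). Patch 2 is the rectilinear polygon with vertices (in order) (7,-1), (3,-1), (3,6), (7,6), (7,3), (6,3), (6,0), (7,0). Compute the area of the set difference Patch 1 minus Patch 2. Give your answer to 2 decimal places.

35.50

|Patch 1| = 46.5, |Patch 1∩Patch 2| = 11.
|Patch 1 ∖ Patch 2| = |Patch 1| − |Patch 1∩Patch 2| = 46.5 − 11 = 35.50.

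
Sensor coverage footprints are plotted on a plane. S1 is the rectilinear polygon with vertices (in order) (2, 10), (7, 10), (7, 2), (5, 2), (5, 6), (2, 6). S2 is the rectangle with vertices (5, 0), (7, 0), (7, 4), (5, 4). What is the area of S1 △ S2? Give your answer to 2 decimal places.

28.00

|S1| = 28, |S2| = 8, |S1∩S2| = 4.
|S1 △ S2| = |S1| + |S2| − 2·|S1∩S2| = 28 + 8 − 8 = 28.00.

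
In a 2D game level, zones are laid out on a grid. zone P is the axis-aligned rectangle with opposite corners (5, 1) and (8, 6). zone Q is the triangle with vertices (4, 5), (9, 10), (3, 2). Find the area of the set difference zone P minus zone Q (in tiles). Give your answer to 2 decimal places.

14.33

|zone P| = 15, |zone P∩zone Q| = 0.6667.
|zone P ∖ zone Q| = |zone P| − |zone P∩zone Q| = 15 − 0.6667 = 14.33.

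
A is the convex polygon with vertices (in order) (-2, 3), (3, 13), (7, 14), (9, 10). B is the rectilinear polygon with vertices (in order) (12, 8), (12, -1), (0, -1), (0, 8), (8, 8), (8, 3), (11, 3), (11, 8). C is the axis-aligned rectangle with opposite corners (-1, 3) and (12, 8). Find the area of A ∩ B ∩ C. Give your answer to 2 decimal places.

10.67

The intersection is the polygon with vertices (5.857,8), (0,4.273), (0,7), (0.5,8).
By the shoelace formula its area is 10.67.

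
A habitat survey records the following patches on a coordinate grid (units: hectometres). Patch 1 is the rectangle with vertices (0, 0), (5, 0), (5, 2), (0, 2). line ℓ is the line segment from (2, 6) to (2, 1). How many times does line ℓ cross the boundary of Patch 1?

1

The segment meets the boundary at (2,2).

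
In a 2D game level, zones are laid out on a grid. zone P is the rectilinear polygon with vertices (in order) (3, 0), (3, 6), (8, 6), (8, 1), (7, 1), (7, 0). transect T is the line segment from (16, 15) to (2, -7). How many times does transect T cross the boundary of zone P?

The segment meets the boundary at (6.455,0), (7,0.857), (7.091,1), (8,2.429).

4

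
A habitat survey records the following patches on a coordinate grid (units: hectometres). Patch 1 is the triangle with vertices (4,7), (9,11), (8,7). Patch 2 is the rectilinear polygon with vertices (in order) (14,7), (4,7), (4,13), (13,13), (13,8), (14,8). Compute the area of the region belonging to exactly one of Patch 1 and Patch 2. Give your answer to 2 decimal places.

|Patch 1| = 8, |Patch 2| = 55, |Patch 1∩Patch 2| = 8.
|Patch 1 △ Patch 2| = |Patch 1| + |Patch 2| − 2·|Patch 1∩Patch 2| = 8 + 55 − 16 = 47.00.

47.00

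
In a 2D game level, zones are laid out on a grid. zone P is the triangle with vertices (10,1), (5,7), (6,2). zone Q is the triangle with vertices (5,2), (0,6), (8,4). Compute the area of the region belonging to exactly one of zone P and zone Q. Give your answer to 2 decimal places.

15.78

|zone P| = 9.5, |zone Q| = 11, |zone P∩zone Q| = 2.359.
|zone P △ zone Q| = |zone P| + |zone Q| − 2·|zone P∩zone Q| = 9.5 + 11 − 4.7179 = 15.78.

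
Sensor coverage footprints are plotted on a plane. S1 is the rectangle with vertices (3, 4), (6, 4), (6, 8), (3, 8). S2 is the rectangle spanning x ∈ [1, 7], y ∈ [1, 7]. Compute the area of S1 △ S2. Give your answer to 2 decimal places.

|S1∩S2|: x∈[3,6], y∈[4,7] → 3·3 = 9.
|S1 △ S2| = |S1| + |S2| − 2·|S1∩S2| = 12 + 36 − 18 = 30.00.

30.00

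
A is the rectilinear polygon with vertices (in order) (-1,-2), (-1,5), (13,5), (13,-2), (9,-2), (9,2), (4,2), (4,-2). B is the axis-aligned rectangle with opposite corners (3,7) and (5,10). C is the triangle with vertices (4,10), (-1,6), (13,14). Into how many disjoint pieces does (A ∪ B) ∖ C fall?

(A ∪ B) ∖ C splits into 3 disjoint pieces (area 78, area 3.7143, area 0.4).

3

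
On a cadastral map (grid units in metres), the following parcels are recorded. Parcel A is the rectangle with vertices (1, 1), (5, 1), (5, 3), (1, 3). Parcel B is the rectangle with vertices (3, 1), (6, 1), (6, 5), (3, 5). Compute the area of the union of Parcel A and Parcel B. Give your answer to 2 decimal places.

16.00

By inclusion–exclusion:
Individual areas: |Parcel A| = 8, |Parcel B| = 12.
|Parcel A∩Parcel B|: x∈[3,5], y∈[1,3] → 2·2 = 4.
|Parcel A ∪ Parcel B| = 20 − 4 = 16.00.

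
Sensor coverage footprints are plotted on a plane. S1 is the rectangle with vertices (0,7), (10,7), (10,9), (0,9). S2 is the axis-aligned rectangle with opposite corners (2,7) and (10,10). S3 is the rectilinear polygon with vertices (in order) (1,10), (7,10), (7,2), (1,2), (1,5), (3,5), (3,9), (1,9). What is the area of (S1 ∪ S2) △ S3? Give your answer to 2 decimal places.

|S1 ∪ S2| = 28.
|(S1 ∪ S2) ∩ S3| = 13.
|(S1 ∪ S2) △ S3| = 28 + 40 − 26 = 42.00.

42.00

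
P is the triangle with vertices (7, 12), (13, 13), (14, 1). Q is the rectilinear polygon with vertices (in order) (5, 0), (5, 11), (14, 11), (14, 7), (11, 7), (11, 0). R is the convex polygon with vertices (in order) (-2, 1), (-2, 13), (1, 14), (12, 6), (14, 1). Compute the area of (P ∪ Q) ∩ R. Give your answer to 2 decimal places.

The region (P ∪ Q) ∩ R is the polygon with vertices (11,5.714), (11,1), (5,1), (5,11), (5.125,11), (12,6), (14,1).
By the shoelace formula its area is 50.74.

50.74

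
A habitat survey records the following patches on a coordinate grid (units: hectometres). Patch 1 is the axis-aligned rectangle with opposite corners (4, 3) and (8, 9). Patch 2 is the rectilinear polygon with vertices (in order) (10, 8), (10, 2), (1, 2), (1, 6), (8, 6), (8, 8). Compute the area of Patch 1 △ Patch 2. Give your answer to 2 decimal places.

40.00

|Patch 1| = 24, |Patch 2| = 40, |Patch 1∩Patch 2| = 12.
|Patch 1 △ Patch 2| = |Patch 1| + |Patch 2| − 2·|Patch 1∩Patch 2| = 24 + 40 − 24 = 40.00.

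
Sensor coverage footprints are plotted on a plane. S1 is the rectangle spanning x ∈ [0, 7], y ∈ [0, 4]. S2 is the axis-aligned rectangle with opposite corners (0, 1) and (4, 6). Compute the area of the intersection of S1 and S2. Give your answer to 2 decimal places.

12.00

|S1∩S2|: x∈[0,4], y∈[1,4] → 4·3 = 12.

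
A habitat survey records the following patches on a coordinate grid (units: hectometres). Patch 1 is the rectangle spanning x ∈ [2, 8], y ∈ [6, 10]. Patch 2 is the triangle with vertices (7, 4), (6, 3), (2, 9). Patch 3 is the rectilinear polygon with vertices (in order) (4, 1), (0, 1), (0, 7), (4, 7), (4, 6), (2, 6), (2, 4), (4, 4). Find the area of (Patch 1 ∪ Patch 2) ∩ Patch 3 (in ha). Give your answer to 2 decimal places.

The region (Patch 1 ∪ Patch 2) ∩ Patch 3 is the polygon with vertices (2,6), (2,7), (4,7), (4,6).
By the shoelace formula its area is 2.00.

2.00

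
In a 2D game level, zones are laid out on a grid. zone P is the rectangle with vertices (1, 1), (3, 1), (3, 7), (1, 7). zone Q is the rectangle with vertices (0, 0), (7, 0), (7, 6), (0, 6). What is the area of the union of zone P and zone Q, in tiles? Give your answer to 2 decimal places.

By inclusion–exclusion:
Individual areas: |zone P| = 12, |zone Q| = 42.
|zone P∩zone Q|: x∈[1,3], y∈[1,6] → 2·5 = 10.
|zone P ∪ zone Q| = 54 − 10 = 44.00.

44.00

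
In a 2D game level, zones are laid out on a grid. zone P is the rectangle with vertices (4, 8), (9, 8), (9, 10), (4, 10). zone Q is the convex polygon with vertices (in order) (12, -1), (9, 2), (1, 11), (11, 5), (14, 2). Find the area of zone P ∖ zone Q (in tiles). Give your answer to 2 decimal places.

8.80

|zone P| = 10, |zone P∩zone Q| = 1.2.
|zone P ∖ zone Q| = |zone P| − |zone P∩zone Q| = 10 − 1.2 = 8.80.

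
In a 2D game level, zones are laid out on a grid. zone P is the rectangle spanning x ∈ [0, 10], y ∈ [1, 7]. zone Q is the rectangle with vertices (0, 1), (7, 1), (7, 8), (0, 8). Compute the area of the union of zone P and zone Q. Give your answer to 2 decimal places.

By inclusion–exclusion:
Individual areas: |zone P| = 60, |zone Q| = 49.
|zone P∩zone Q|: x∈[0,7], y∈[1,7] → 7·6 = 42.
|zone P ∪ zone Q| = 109 − 42 = 67.00.

67.00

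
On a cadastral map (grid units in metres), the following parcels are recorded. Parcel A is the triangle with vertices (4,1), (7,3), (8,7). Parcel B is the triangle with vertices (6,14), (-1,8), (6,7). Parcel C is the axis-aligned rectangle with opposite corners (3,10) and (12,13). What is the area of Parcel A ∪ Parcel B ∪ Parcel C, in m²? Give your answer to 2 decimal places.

By inclusion–exclusion:
Individual areas: |Parcel A| = 5, |Parcel B| = 24.5, |Parcel C| = 27.
|Parcel A∩Parcel B| = 0.
|Parcel A∩Parcel C| = 0.
|Parcel B∩Parcel C| = 7.5595.
|Parcel A∩Parcel B∩Parcel C| = 0.
|Parcel A ∪ Parcel B ∪ Parcel C| = 56.5 − 7.5595 + 0 = 48.94.

48.94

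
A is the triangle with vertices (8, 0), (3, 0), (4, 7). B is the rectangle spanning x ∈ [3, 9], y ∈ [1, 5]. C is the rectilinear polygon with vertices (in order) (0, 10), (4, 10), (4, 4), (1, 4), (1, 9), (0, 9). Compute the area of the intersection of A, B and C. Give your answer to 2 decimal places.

0.36

The intersection is the polygon with vertices (4,5), (4,4), (3.571,4), (3.714,5).
By the shoelace formula its area is 0.36.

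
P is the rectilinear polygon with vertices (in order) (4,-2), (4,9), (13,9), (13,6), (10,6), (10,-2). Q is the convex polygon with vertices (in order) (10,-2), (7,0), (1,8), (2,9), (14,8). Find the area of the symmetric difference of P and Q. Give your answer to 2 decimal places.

42.25

|P| = 75, |Q| = 77.5, |P∩Q| = 55.125.
|P △ Q| = |P| + |Q| − 2·|P∩Q| = 75 + 77.5 − 110.25 = 42.25.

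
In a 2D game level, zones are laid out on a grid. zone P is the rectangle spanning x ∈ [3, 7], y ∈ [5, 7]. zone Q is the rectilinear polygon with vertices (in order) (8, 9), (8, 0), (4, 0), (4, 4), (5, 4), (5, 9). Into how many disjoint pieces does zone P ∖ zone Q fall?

zone P ∖ zone Q is a single connected region.

1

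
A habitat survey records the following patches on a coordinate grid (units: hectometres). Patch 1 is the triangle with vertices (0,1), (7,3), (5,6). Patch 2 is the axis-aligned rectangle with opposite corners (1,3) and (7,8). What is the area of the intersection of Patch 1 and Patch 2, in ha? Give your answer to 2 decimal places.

7.50

The intersection is the polygon with vertices (5,6), (7,3), (2,3).
By the shoelace formula its area is 7.50.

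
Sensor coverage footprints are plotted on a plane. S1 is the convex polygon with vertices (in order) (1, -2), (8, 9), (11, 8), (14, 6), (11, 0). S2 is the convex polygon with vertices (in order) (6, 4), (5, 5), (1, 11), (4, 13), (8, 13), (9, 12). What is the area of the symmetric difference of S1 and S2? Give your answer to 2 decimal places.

107.51

|S1| = 72, |S2| = 40, |S1∩S2| = 2.2452.
|S1 △ S2| = |S1| + |S2| − 2·|S1∩S2| = 72 + 40 − 4.4903 = 107.51.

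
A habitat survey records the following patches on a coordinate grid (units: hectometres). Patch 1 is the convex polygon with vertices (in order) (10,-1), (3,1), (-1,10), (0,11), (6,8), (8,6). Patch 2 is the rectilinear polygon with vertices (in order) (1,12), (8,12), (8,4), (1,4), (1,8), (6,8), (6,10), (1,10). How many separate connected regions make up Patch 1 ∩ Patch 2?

Patch 1 ∩ Patch 2 splits into 2 disjoint pieces (area 25.5, area 0.25).

2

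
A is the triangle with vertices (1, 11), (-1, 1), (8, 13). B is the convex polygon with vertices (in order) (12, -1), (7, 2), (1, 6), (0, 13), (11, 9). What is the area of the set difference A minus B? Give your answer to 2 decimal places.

11.68

|A| = 33, |A∩B| = 21.3244.
|A ∖ B| = |A| − |A∩B| = 33 − 21.3244 = 11.68.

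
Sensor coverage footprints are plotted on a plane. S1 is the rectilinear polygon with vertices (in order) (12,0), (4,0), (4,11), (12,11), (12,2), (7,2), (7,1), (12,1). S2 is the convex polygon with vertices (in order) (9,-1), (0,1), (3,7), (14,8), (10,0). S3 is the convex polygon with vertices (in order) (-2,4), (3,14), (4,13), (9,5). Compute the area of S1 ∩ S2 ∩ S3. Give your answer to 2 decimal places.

10.81

The intersection is the polygon with vertices (4,7.091), (7.495,7.409), (9,5), (4,4.545).
By the shoelace formula its area is 10.81.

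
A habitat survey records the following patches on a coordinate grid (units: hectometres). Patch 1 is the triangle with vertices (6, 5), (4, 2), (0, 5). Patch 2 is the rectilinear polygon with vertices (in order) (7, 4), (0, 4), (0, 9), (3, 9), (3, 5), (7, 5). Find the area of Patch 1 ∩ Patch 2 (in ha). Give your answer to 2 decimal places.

5.00

The intersection is the polygon with vertices (5.333,4), (1.333,4), (0,5), (3,5), (6,5).
By the shoelace formula its area is 5.00.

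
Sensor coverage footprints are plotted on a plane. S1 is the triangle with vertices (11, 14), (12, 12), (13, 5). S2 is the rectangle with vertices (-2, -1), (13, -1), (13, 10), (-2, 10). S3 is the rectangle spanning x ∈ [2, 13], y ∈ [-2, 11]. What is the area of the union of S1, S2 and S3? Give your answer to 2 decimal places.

188.07

By inclusion–exclusion:
Individual areas: |S1| = 2.5, |S2| = 165, |S3| = 143.
|S1∩S2| = 0.9921.
|S1∩S3| = 1.4286.
|S2∩S3|: x∈[2,13], y∈[-1,10] → 11·11 = 121.
|S1∩S2∩S3| = 0.9921.
|S1 ∪ S2 ∪ S3| = 310.5 − 123.4206 + 0.9921 = 188.07.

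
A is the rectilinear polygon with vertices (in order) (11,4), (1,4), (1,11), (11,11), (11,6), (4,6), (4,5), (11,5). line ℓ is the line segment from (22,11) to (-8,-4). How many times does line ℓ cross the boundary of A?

2

The segment meets the boundary at (8,4), (10,5).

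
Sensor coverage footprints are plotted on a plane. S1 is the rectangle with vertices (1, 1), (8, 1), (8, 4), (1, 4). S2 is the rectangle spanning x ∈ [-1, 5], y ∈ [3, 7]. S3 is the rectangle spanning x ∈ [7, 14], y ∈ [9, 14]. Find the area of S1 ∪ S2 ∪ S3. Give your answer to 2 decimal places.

By inclusion–exclusion:
Individual areas: |S1| = 21, |S2| = 24, |S3| = 35.
|S1∩S2|: x∈[1,5], y∈[3,4] → 4·1 = 4.
|S1∩S3| = 0 (no overlap).
|S2∩S3| = 0 (no overlap).
|S1∩S2∩S3| = 0.
|S1 ∪ S2 ∪ S3| = 80 − 4 + 0 = 76.00.

76.00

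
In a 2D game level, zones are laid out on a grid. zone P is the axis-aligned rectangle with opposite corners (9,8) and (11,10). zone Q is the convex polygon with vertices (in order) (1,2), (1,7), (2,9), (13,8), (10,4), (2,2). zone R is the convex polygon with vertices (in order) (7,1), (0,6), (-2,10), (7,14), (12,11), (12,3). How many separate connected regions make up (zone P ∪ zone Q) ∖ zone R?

2

(zone P ∪ zone Q) ∖ zone R splits into 2 disjoint pieces (area 0.7121, area 6.3571).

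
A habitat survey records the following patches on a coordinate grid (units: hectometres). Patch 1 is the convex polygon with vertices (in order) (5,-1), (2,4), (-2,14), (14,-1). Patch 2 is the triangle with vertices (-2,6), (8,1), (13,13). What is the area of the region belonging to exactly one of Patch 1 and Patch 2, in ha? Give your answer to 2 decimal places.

|Patch 1| = 72.5, |Patch 2| = 72.5, |Patch 1∩Patch 2| = 32.0908.
|Patch 1 △ Patch 2| = |Patch 1| + |Patch 2| − 2·|Patch 1∩Patch 2| = 72.5 + 72.5 − 64.1817 = 80.82.

80.82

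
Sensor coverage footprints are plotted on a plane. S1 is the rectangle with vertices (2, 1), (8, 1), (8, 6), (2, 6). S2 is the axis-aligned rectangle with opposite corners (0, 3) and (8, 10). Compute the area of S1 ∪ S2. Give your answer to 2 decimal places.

68.00

By inclusion–exclusion:
Individual areas: |S1| = 30, |S2| = 56.
|S1∩S2|: x∈[2,8], y∈[3,6] → 6·3 = 18.
|S1 ∪ S2| = 86 − 18 = 68.00.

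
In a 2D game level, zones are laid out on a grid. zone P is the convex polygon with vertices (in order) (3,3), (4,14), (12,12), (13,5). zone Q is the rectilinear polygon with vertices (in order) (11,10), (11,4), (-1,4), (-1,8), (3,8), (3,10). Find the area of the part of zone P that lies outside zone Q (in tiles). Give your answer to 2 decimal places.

|zone P| = 81, |zone P∩zone Q| = 44.9182.
|zone P ∖ zone Q| = |zone P| − |zone P∩zone Q| = 81 − 44.9182 = 36.08.

36.08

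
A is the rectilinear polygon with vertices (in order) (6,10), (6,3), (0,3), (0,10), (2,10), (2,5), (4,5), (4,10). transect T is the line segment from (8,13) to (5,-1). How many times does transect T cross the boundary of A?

2

The segment meets the boundary at (5.857,3), (6,3.667).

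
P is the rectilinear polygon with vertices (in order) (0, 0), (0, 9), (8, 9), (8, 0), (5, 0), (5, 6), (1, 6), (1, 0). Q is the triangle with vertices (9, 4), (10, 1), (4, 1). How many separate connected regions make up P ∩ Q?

P ∩ Q is a single connected region.

1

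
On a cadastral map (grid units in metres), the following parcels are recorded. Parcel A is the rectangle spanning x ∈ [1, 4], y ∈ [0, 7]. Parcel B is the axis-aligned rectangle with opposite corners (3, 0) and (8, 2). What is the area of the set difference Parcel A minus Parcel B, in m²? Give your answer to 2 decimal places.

19.00

|Parcel A∩Parcel B|: x∈[3,4], y∈[0,2] → 1·2 = 2.
|Parcel A| = 21.
|Parcel A ∖ Parcel B| = |Parcel A| − |Parcel A∩Parcel B| = 21 − 2 = 19.00.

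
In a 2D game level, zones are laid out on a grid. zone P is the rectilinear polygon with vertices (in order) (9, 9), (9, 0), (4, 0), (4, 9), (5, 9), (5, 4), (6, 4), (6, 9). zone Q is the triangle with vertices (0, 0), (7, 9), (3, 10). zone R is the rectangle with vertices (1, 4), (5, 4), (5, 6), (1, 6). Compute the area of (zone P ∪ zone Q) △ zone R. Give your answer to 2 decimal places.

|zone P ∪ zone Q| = 57.6429.
|(zone P ∪ zone Q) ∩ zone R| = 6.4921.
|(zone P ∪ zone Q) △ zone R| = 57.6429 + 8 − 12.9841 = 52.66.

52.66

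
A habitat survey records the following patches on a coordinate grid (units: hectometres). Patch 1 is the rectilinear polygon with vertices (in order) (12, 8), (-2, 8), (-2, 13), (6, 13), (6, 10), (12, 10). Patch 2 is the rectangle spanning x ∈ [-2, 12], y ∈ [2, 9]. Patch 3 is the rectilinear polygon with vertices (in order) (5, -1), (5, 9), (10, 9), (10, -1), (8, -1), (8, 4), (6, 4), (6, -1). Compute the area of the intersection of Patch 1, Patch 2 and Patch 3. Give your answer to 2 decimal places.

5.00

The intersection is the polygon with vertices (10,9), (10,8), (5,8), (5,9).
By the shoelace formula its area is 5.00.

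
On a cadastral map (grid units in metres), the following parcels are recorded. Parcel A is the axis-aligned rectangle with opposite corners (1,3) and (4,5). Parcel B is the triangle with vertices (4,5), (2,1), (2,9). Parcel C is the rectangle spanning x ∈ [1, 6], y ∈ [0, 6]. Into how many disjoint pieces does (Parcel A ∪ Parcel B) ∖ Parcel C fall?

(Parcel A ∪ Parcel B) ∖ Parcel C is a single connected region.

1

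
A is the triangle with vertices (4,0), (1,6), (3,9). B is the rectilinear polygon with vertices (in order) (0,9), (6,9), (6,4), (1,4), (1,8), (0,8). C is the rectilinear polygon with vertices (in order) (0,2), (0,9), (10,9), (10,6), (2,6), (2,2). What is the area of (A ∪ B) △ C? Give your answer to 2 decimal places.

31.11

|A ∪ B| = 29.1111.
|(A ∪ B) ∩ C| = 18.
|(A ∪ B) △ C| = 29.1111 + 38 − 36 = 31.11.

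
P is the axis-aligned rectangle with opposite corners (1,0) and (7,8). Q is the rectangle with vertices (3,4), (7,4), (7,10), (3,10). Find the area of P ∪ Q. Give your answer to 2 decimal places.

56.00

By inclusion–exclusion:
Individual areas: |P| = 48, |Q| = 24.
|P∩Q|: x∈[3,7], y∈[4,8] → 4·4 = 16.
|P ∪ Q| = 72 − 16 = 56.00.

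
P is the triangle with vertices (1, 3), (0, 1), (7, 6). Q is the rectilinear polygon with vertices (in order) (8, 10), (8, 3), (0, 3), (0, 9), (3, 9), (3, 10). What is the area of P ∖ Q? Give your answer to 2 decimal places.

|P| = 4.5, |P∩Q| = 2.7.
|P ∖ Q| = |P| − |P∩Q| = 4.5 − 2.7 = 1.80.

1.80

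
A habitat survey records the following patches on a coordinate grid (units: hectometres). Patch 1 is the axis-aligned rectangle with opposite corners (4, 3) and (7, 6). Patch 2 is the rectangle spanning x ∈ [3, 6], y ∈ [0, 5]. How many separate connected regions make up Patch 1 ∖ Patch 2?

Patch 1 ∖ Patch 2 is a single connected region.

1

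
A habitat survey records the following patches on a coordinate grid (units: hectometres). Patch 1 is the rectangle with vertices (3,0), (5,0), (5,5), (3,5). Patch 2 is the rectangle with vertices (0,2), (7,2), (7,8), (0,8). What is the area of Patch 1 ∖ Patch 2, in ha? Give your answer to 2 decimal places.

|Patch 1∩Patch 2|: x∈[3,5], y∈[2,5] → 2·3 = 6.
|Patch 1| = 10.
|Patch 1 ∖ Patch 2| = |Patch 1| − |Patch 1∩Patch 2| = 10 − 6 = 4.00.

4.00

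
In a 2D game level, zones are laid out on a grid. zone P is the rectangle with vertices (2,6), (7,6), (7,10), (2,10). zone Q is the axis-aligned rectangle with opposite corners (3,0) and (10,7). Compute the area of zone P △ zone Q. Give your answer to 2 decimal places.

|zone P∩zone Q|: x∈[3,7], y∈[6,7] → 4·1 = 4.
|zone P △ zone Q| = |zone P| + |zone Q| − 2·|zone P∩zone Q| = 20 + 49 − 8 = 61.00.

61.00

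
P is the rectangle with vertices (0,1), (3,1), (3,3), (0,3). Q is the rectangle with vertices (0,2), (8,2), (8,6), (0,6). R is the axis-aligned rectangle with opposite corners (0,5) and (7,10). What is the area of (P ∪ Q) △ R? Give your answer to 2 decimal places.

56.00

|P ∪ Q| = 35.
|(P ∪ Q) ∩ R| = 7.
|(P ∪ Q) △ R| = 35 + 35 − 14 = 56.00.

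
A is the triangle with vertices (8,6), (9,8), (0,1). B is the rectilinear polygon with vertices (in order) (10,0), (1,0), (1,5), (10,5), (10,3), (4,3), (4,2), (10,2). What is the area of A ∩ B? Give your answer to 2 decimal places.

The intersection is the polygon with vertices (5.143,5), (6.4,5), (1,1.625), (1,1.778).
By the shoelace formula its area is 2.44.

2.44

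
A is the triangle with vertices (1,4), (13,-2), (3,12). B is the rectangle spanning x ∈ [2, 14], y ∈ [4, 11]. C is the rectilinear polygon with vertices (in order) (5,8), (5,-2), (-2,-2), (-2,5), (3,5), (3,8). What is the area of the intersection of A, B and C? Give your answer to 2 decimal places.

The intersection is the polygon with vertices (2,4), (2,5), (3,5), (3,8), (5,8), (5,4).
By the shoelace formula its area is 9.00.

9.00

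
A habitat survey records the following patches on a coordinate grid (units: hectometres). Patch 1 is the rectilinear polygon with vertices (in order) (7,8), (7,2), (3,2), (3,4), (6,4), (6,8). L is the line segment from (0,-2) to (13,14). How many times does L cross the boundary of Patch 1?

The segment meets the boundary at (7,6.615), (6,5.385), (4.875,4), (3.25,2).

4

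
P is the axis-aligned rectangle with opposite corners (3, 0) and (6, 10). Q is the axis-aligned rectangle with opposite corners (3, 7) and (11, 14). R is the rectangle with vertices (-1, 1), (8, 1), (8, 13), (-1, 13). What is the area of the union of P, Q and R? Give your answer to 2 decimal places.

137.00

By inclusion–exclusion:
Individual areas: |P| = 30, |Q| = 56, |R| = 108.
|P∩Q|: x∈[3,6], y∈[7,10] → 3·3 = 9.
|P∩R|: x∈[3,6], y∈[1,10] → 3·9 = 27.
|Q∩R|: x∈[3,8], y∈[7,13] → 5·6 = 30.
|P∩Q∩R| = 9.
|P ∪ Q ∪ R| = 194 − 66 + 9 = 137.00.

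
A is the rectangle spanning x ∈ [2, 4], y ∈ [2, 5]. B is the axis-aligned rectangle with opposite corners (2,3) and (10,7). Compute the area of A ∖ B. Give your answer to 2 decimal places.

|A∩B|: x∈[2,4], y∈[3,5] → 2·2 = 4.
|A| = 6.
|A ∖ B| = |A| − |A∩B| = 6 − 4 = 2.00.

2.00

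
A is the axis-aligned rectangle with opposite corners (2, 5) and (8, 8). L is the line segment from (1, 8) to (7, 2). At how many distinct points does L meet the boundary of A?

The segment meets the boundary at (4,5), (2,7).

2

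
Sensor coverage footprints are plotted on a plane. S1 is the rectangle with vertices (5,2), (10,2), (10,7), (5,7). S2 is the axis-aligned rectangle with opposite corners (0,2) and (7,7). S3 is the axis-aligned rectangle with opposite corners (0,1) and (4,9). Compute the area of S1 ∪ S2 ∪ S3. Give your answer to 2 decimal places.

62.00

By inclusion–exclusion:
Individual areas: |S1| = 25, |S2| = 35, |S3| = 32.
|S1∩S2|: x∈[5,7], y∈[2,7] → 2·5 = 10.
|S1∩S3| = 0 (no overlap).
|S2∩S3|: x∈[0,4], y∈[2,7] → 4·5 = 20.
|S1∩S2∩S3| = 0.
|S1 ∪ S2 ∪ S3| = 92 − 30 + 0 = 62.00.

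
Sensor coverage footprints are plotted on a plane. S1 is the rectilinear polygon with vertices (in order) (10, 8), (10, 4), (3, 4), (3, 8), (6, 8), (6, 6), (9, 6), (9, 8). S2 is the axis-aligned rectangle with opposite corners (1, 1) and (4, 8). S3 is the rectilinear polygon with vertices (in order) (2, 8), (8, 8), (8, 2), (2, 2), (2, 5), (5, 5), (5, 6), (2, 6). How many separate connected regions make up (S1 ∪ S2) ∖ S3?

2

(S1 ∪ S2) ∖ S3 splits into 2 disjoint pieces (area 6, area 12).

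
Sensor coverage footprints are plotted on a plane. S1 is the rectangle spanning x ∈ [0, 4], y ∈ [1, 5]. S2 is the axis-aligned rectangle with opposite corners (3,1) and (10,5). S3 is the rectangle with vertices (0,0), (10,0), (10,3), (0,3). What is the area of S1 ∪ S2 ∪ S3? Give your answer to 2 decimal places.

50.00

By inclusion–exclusion:
Individual areas: |S1| = 16, |S2| = 28, |S3| = 30.
|S1∩S2|: x∈[3,4], y∈[1,5] → 1·4 = 4.
|S1∩S3|: x∈[0,4], y∈[1,3] → 4·2 = 8.
|S2∩S3|: x∈[3,10], y∈[1,3] → 7·2 = 14.
|S1∩S2∩S3| = 2.
|S1 ∪ S2 ∪ S3| = 74 − 26 + 2 = 50.00.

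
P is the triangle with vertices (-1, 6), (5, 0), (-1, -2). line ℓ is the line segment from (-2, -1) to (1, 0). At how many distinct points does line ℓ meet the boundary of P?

The segment meets the boundary at (-1,-0.667).

1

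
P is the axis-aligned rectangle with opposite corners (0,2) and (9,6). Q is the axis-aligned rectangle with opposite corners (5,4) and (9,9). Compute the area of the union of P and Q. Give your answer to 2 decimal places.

48.00

By inclusion–exclusion:
Individual areas: |P| = 36, |Q| = 20.
|P∩Q|: x∈[5,9], y∈[4,6] → 4·2 = 8.
|P ∪ Q| = 56 − 8 = 48.00.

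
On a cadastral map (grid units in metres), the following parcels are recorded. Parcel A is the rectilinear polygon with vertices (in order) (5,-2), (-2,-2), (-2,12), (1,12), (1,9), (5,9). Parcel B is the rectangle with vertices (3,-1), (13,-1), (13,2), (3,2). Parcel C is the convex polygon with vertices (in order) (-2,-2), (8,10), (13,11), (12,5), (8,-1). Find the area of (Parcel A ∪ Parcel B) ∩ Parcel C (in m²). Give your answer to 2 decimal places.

The region (Parcel A ∪ Parcel B) ∩ Parcel C is the polygon with vertices (5,2), (10,2), (8,-1), (5,-1), (5,-1.3), (-2,-2), (5,6.4).
By the shoelace formula its area is 38.95.

38.95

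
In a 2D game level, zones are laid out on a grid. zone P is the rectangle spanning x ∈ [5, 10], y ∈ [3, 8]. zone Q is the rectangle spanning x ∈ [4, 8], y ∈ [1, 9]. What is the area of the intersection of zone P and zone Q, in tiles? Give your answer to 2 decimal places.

15.00

|zone P∩zone Q|: x∈[5,8], y∈[3,8] → 3·5 = 15.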